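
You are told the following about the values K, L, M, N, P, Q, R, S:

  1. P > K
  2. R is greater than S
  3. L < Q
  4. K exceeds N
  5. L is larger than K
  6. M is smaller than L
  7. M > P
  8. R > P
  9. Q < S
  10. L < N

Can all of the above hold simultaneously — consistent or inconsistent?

inconsistent

We have L < N stated directly, yet also N < K < P < M < L by chaining the others — so N < L. Contradiction.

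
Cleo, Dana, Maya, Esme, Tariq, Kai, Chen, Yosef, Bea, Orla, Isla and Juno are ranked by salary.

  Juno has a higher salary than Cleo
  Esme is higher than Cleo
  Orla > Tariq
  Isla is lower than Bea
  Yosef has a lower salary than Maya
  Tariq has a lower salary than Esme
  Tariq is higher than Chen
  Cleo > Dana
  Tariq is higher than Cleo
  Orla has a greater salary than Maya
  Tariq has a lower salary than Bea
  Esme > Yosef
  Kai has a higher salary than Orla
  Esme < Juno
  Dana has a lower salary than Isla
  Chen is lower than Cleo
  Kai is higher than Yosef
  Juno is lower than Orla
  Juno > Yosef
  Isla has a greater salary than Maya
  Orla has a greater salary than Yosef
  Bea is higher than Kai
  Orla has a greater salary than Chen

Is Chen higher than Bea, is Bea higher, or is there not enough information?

Bea

Link the given pairs in sequence: Chen < Cleo; Cleo < Tariq; Tariq < Esme; Esme < Juno; Juno < Orla; Orla < Kai; Kai < Bea.
Together: Chen < Cleo < Tariq < Esme < Juno < Orla < Kai < Bea.
So Bea is higher.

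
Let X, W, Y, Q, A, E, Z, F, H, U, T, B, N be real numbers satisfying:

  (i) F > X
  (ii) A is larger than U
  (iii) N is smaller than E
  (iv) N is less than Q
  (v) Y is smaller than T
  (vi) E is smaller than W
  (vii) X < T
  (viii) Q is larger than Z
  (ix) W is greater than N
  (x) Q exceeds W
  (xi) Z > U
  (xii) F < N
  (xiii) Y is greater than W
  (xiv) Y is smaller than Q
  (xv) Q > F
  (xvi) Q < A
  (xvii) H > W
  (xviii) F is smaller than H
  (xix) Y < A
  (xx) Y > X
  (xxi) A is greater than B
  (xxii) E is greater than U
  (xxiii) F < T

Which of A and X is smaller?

X

X < F and F < N give X < N.
With N < E: X < F < N < E.
Then E < W extends the chain to W.
With W < Y: X < F < N < E < W < Y.
With Y < Q: X < F < N < E < W < Y < Q.
With Q < A: X < F < N < E < W < Y < Q < A.
So X < A; X is the smaller of the two.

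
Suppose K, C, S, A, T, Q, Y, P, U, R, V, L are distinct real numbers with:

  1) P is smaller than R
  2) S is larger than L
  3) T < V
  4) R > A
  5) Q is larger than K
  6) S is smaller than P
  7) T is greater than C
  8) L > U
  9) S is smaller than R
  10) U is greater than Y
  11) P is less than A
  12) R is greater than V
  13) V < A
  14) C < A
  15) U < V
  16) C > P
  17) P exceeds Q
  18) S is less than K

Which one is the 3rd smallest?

The consecutive relations fix a unique order: Y < U < L < S < K < Q < P < C < T < V < A < R.
The 3rd smallest is L.

L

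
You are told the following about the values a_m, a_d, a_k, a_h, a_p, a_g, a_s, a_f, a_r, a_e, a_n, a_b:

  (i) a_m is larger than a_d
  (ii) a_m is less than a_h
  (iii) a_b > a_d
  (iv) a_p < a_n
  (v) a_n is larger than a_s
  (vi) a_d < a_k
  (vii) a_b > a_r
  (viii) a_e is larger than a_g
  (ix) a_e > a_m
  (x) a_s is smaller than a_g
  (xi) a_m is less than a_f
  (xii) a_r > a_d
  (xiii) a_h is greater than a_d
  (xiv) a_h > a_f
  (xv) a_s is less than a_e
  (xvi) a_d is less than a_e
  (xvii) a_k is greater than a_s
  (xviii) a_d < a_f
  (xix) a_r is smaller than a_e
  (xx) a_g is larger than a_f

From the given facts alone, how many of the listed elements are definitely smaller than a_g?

From a_g the given relations immediately reach a_s, a_f.
From those, a_d, a_m — 4 in total.
Nothing else is reachable below a_g; 4 in all.

4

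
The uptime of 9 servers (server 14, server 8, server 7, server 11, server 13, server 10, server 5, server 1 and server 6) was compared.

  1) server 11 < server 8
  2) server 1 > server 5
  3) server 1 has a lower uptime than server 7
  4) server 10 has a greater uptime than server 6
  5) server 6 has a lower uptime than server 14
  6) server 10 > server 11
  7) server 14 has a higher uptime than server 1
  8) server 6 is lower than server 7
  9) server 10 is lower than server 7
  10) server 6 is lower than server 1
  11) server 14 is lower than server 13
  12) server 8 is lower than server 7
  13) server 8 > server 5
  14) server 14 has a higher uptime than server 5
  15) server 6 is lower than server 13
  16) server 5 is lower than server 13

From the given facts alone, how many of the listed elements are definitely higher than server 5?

5

The elements the relations force above server 5 are server 8, server 1, server 14, server 13, server 7 — no chain reaches any other.
That is 5.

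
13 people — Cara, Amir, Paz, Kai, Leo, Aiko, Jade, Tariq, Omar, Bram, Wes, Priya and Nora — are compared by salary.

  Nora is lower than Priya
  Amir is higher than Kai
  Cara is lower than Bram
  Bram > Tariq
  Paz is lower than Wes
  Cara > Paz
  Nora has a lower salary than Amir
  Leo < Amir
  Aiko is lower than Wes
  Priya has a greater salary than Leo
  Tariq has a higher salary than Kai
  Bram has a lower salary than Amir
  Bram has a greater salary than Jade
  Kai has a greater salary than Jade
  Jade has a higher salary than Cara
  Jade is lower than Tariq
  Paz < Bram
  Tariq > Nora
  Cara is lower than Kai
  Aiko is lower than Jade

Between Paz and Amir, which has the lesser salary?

Paz

The relevant relations are Paz < Cara; Cara < Jade; Jade < Kai; Kai < Tariq; Tariq < Bram; Bram < Amir.
Together: Paz < Cara < Jade < Kai < Tariq < Bram < Amir.
So Paz < Amir; Paz is the lower of the two.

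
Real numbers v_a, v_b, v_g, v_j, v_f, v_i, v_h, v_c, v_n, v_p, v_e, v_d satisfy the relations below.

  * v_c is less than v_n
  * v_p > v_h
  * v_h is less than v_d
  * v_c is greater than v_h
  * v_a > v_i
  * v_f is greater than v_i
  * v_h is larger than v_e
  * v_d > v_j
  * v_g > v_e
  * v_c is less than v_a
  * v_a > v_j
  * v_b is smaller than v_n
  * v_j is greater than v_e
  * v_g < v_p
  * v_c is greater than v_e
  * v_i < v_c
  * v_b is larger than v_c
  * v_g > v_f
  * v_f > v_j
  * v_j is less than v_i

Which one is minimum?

v_j is not least since v_e < v_j; v_i is not least since v_j < v_i; v_f is not least since v_j < v_f; v_h is not least since v_e < v_h; v_c is not least since v_e < v_c; v_g is not least since v_f < v_g; v_a is not least since v_c < v_a; v_b is not least since v_c < v_b; v_n is not least since v_b < v_n; v_p is not least since v_g < v_p; v_d is not least since v_h < v_d.
Only v_e has nothing below it, so v_e is the minimum.

v_e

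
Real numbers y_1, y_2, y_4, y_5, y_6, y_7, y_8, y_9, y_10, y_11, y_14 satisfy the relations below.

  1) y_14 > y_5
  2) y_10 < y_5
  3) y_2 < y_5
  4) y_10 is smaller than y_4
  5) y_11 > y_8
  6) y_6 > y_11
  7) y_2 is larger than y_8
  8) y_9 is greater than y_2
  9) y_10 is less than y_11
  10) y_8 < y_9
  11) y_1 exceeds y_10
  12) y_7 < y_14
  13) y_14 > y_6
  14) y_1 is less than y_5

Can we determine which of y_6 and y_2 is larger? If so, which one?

undetermined

Following every chain through y_2: above y_2 we get y_5, y_14, y_9; below y_2 we get y_8.
y_6 is not reached, and no chain runs the other way from y_6 to y_2.
So the given relations leave the order of y_2 and y_6 undetermined.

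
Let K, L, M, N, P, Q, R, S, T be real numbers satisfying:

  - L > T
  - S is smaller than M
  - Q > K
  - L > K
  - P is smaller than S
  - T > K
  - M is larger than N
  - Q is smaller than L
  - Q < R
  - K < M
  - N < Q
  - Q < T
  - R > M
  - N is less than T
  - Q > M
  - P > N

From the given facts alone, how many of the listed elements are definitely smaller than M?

4

The elements the relations force below M are N, P, K, S — no chain reaches any other.
That is 4.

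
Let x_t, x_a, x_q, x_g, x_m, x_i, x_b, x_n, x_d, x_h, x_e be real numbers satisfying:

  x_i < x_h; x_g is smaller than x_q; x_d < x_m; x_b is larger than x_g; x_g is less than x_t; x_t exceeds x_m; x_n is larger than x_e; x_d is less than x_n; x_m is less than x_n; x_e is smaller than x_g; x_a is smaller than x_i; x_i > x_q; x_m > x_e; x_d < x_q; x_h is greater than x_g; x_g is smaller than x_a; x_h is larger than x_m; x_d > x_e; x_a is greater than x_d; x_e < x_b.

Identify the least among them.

x_e

Chaining upward from x_e: directly above it, x_d, x_g, x_m, x_b, x_n; then x_q, x_t, x_a, x_h; then x_i.
That covers every other element, and nothing is given below x_e, so x_e is the least.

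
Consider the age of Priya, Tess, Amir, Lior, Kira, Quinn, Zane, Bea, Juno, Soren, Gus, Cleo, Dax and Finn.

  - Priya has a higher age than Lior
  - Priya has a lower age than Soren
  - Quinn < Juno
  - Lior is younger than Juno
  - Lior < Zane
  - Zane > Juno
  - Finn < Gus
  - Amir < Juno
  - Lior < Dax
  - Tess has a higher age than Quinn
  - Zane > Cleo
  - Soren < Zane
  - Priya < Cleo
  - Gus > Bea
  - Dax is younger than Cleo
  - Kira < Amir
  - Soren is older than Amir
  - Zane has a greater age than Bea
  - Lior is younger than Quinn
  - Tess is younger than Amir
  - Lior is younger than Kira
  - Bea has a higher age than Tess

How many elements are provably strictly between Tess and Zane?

The relations place Tess below Zane. An element lies strictly between them when it is forced above Tess and also forced below Zane.
Above Tess: {Bea, Gus, Amir, Juno, Soren}. Below Zane: {Lior, Quinn, Bea, Dax, Kira, Priya, Cleo, Amir, Juno, Soren}.
Intersection: {Bea, Amir, Juno, Soren} — 4.

4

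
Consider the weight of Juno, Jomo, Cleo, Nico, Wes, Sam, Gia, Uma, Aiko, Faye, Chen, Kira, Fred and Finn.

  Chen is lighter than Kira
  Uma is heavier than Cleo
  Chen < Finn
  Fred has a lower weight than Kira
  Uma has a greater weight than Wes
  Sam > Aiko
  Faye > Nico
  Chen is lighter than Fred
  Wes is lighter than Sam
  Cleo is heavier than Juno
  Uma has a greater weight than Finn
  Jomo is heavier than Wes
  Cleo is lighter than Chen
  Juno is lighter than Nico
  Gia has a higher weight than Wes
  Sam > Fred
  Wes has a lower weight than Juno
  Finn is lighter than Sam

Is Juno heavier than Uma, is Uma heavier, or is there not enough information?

Uma

Following the relations from Juno: Juno < Cleo < Chen < Finn < Uma.
So Uma is heavier.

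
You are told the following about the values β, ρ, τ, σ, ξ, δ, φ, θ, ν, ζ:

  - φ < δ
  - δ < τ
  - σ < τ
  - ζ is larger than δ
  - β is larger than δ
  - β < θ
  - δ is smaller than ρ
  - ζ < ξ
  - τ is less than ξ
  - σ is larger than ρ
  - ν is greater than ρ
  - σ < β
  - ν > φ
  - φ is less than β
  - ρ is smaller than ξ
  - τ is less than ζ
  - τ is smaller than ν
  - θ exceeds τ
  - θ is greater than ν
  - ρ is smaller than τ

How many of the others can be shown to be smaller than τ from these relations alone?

4

Directly below τ: δ, ρ, σ.
One step further: φ (4 so far).
No other element is forced below τ by the given relations, so the count is 4.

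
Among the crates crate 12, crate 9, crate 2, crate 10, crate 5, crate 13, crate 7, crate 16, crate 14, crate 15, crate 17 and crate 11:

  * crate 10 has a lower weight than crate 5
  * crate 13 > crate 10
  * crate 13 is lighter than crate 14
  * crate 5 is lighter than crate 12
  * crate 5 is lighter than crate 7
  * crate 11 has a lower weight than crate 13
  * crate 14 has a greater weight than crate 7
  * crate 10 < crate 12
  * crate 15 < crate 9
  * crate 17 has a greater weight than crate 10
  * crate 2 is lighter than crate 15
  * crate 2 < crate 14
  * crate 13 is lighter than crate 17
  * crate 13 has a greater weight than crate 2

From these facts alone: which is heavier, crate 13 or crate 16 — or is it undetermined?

Following every chain through crate 13: above crate 13 we get crate 14, crate 17; below crate 13 we get crate 2, crate 11, crate 10.
crate 16 is not reached, and no chain runs the other way from crate 16 to crate 13.
So the given relations leave the order of crate 13 and crate 16 undetermined.

undetermined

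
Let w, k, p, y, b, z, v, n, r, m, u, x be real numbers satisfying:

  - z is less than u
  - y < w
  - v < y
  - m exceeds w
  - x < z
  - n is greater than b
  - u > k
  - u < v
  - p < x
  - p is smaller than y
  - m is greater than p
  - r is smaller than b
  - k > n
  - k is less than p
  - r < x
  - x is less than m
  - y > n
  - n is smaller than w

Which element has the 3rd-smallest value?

n

Piecing the relations together gives one ordering: r < b < n < k < p < x < z < u < v < y < w < m.
Counting 3 from the smallest end gives n.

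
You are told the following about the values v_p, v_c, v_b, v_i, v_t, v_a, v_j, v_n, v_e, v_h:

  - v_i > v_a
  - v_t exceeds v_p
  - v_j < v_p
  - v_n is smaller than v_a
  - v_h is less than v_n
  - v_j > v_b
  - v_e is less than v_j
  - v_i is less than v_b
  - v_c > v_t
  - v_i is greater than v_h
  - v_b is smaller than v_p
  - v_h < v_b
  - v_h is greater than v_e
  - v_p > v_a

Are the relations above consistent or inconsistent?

The single ordering v_e < v_h < v_n < v_a < v_i < v_b < v_j < v_p < v_t < v_c satisfies every listed relation, so no contradiction arises.

consistent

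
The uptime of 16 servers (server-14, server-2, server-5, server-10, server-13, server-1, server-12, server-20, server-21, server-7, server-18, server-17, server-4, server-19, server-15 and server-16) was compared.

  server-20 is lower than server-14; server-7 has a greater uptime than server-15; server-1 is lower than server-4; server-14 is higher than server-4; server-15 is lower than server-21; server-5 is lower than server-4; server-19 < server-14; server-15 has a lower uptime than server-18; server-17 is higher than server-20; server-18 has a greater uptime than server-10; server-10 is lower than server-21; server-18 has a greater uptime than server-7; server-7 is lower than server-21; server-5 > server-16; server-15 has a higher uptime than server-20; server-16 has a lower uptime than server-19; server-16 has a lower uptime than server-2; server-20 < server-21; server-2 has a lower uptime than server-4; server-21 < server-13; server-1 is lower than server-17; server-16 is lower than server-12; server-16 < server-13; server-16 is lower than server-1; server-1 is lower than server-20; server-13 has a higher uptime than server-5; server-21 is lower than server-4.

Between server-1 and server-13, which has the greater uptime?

Link the given pairs in sequence: server-1 < server-20; server-20 < server-15; server-15 < server-7; server-7 < server-21; server-21 < server-13.
Together: server-1 < server-20 < server-15 < server-7 < server-21 < server-13.
So server-1 < server-13; server-13 is the higher of the two.

server-13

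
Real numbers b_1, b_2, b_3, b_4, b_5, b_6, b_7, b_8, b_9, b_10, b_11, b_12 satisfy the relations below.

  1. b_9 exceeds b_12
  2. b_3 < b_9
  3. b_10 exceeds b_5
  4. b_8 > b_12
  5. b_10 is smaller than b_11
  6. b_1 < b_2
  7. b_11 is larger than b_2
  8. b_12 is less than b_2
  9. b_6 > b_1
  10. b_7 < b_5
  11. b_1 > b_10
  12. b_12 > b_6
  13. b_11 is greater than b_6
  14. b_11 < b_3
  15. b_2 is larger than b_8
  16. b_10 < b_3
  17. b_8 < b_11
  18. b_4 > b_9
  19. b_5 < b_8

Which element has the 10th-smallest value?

b_3

Piecing the relations together gives one ordering: b_7 < b_5 < b_10 < b_1 < b_6 < b_12 < b_8 < b_2 < b_11 < b_3 < b_9 < b_4.
Counting 10 from the smallest end gives b_3.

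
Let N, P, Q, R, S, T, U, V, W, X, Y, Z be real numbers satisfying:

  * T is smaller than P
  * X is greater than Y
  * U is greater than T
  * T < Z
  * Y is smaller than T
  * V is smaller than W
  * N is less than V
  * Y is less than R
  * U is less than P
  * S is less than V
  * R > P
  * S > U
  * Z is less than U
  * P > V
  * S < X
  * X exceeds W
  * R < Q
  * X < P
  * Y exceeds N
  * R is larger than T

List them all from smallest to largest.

N < Y < T < Z < U < S < V < W < X < P < R < Q

Nothing is placed below N, so it is least; from there N < Y; Y < T; T < Z; Z < U; U < S; S < V; V < W; W < X; X < P; P < R; R < Q, each given directly.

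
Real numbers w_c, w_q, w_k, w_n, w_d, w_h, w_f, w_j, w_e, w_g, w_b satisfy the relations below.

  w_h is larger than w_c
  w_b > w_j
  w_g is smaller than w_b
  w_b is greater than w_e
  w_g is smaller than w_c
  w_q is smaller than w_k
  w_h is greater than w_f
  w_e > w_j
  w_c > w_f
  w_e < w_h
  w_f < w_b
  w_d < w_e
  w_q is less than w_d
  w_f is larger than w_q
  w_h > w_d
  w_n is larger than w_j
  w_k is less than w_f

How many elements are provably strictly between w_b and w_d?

1

The relations place w_d below w_b. An element lies strictly between them when it is forced above w_d and also forced below w_b.
Above w_d: {w_e, w_h}. Below w_b: {w_q, w_g, w_j, w_e, w_k, w_f}.
Intersection: {w_e} — 1.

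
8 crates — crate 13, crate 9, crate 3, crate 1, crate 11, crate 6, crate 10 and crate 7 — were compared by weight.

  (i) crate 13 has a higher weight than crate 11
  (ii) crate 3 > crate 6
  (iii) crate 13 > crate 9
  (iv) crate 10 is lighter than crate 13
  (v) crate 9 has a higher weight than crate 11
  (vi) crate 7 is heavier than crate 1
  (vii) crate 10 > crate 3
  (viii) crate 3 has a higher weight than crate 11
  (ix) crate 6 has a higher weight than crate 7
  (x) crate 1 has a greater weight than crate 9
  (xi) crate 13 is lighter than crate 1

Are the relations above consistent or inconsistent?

We have crate 13 < crate 1 stated directly, yet also crate 1 < crate 7 < crate 6 < crate 3 < crate 10 < crate 13 by chaining the others — so crate 1 < crate 13. Contradiction.

inconsistent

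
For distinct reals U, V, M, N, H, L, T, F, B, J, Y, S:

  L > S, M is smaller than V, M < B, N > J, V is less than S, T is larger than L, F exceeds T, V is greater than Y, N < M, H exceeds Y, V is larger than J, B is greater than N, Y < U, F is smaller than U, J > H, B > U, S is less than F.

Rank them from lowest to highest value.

The consecutive links are each given: Y < H; H < J; J < N; N < M; M < V; V < S; S < L; L < T; T < F; F < U; U < B.

Y < H < J < N < M < V < S < L < T < F < U < B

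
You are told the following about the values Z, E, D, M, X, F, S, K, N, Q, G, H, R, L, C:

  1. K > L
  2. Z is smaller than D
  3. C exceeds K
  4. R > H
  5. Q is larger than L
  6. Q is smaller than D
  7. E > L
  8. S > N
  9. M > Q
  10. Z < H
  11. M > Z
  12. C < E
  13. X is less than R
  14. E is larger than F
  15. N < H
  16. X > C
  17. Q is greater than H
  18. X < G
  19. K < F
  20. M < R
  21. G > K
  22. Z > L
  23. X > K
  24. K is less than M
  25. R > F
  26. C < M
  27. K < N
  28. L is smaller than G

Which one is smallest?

K is not least since L < K; F is not least since K < F; C is not least since K < C; X is not least since C < X; Z is not least since L < Z; N is not least since K < N; H is not least since Z < H; Q is not least since L < Q; G is not least since X < G; D is not least since Z < D; E is not least since F < E; S is not least since N < S; M is not least since Z < M; R is not least since F < R.
Only L has nothing below it, so L is the smallest.

L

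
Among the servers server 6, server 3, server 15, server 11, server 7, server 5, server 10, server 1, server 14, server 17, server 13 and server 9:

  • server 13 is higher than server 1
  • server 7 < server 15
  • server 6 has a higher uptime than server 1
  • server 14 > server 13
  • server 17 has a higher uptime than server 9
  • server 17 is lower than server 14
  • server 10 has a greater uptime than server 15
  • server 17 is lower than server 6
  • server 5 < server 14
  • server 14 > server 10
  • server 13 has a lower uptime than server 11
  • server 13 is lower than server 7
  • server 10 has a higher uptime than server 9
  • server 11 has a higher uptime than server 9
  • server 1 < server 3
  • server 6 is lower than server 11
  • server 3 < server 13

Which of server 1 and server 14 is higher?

server 14

Following the relations from server 1: server 1 < server 3 < server 13 < server 7 < server 15 < server 10 < server 14.
So server 1 < server 14; server 14 is the higher of the two.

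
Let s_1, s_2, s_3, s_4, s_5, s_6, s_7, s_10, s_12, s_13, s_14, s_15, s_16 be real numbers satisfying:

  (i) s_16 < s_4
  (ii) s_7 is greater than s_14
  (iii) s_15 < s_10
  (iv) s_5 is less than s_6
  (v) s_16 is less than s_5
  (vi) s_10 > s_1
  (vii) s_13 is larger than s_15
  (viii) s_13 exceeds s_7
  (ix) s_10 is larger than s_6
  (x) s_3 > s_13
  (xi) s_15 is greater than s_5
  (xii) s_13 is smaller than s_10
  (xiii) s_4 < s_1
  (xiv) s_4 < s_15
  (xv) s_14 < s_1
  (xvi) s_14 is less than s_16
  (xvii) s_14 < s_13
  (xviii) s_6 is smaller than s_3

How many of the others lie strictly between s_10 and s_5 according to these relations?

3

The relations place s_5 below s_10. An element lies strictly between them when it is forced above s_5 and also forced below s_10.
Above s_5: {s_15, s_13, s_6, s_3}. Below s_10: {s_14, s_16, s_4, s_7, s_15, s_13, s_1, s_6}.
Intersection: {s_15, s_13, s_6} — 3.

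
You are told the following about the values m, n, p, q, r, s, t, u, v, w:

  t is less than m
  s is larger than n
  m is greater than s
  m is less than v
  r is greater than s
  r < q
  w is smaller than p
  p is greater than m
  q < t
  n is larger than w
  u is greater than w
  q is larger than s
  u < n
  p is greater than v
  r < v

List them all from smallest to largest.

w < u < n < s < r < q < t < m < v < p

Nothing is placed below w, so it is least; from there w < u; u < n; n < s; s < r; r < q; q < t; t < m; m < v; v < p, each given directly.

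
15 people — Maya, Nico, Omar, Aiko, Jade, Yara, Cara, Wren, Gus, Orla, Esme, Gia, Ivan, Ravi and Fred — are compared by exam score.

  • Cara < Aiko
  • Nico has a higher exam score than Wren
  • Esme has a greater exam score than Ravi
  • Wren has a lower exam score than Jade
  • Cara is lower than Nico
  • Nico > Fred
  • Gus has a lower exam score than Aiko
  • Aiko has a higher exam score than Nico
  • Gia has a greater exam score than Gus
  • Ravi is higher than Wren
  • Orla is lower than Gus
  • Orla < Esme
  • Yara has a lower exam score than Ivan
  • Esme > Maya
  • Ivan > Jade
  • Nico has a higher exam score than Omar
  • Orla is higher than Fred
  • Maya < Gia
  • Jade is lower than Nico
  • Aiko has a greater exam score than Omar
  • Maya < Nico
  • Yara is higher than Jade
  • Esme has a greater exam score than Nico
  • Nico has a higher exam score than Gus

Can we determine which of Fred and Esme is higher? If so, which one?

Link the given pairs in sequence: Fred < Orla; Orla < Gus; Gus < Nico; Nico < Esme.
Chaining these gives Fred < Orla < Gus < Nico < Esme.
So Esme is higher.

Esme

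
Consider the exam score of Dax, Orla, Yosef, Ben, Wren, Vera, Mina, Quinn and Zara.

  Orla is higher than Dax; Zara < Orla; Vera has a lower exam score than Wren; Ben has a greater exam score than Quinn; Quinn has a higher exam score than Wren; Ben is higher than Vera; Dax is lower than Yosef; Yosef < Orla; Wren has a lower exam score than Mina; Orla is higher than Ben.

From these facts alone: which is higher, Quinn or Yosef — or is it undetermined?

Following every chain through Quinn: above Quinn we get Ben, Orla; below Quinn we get Vera, Wren.
Yosef is not reached, and no chain runs the other way from Yosef to Quinn.
So the given relations leave the order of Quinn and Yosef undetermined.

undetermined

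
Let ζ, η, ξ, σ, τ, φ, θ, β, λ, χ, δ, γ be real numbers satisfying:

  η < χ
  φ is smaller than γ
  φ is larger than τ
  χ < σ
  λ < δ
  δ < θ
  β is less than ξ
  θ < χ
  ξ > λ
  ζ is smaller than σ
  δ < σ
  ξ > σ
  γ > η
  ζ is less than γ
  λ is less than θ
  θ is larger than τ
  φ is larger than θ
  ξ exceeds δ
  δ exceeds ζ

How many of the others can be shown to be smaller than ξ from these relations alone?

9

Directly below ξ: λ, δ, β, σ.
One step further: ζ, χ (6 so far).
One step further: θ, η (8 so far).
One step further: τ (9 so far).
Nothing else is reachable below ξ; 9 in all.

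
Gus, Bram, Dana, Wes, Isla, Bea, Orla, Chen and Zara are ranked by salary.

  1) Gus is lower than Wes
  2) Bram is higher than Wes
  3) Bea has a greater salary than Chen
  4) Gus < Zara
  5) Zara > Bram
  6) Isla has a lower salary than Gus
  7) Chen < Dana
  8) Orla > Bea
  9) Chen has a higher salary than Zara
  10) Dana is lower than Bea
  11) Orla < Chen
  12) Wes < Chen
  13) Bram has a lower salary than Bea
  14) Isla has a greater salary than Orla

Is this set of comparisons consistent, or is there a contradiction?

inconsistent

Chaining the given relations yields Orla < Isla < Gus < Wes < Bram < Zara < Chen < Dana < Bea, so Orla < Bea. But one relation states Bea < Orla. These cannot both hold.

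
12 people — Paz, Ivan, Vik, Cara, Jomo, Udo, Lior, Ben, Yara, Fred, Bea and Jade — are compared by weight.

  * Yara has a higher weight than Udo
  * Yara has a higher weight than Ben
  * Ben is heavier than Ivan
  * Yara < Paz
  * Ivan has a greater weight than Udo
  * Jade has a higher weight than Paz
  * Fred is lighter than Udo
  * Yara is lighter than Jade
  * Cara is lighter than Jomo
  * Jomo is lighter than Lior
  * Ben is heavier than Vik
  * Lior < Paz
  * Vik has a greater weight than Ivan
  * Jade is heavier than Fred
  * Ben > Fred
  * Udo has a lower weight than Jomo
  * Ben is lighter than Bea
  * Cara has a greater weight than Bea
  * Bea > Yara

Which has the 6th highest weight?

Bea

Piecing the relations together gives one ordering: Fred < Udo < Ivan < Vik < Ben < Yara < Bea < Cara < Jomo < Lior < Paz < Jade.
The 6th largest is Bea.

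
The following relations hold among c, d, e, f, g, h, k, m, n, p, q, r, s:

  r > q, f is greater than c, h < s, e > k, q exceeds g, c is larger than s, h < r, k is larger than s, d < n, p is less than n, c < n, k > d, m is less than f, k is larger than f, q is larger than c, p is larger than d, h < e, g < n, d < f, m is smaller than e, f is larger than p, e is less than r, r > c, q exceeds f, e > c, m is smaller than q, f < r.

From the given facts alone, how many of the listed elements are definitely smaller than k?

From k the given relations immediately reach d, s, f.
From those, h, p, m, c — 7 in total.
Nothing else is reachable below k; 7 in all.

7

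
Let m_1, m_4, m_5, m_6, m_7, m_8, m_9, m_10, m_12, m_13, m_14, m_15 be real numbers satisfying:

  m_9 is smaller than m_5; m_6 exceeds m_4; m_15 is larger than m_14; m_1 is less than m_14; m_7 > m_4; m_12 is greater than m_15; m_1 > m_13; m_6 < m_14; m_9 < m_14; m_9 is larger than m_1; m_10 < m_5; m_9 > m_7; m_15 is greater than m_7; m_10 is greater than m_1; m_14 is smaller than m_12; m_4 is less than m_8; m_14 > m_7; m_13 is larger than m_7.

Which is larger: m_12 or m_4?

m_12

Following the relations from m_4: m_4 < m_7 < m_13 < m_1 < m_9 < m_14 < m_15 < m_12.
So m_4 < m_12; m_12 is the larger of the two.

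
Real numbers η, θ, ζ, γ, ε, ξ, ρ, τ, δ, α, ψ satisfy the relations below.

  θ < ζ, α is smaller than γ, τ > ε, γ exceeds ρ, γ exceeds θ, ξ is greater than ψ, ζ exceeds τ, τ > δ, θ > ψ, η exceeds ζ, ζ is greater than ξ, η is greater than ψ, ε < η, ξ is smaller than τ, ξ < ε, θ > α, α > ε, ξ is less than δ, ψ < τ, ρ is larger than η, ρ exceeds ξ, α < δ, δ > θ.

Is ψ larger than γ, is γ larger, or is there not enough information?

γ

ψ < ξ and ξ < ε give ψ < ε.
Then ε < α extends the chain to α.
With α < θ: ψ < ξ < ε < α < θ.
With θ < δ: ψ < ξ < ε < α < θ < δ.
With δ < τ: ψ < ξ < ε < α < θ < δ < τ.
Then τ < ζ extends the chain to ζ.
With ζ < η: ψ < ξ < ε < α < θ < δ < τ < ζ < η.
With η < ρ: ψ < ξ < ε < α < θ < δ < τ < ζ < η < ρ.
With ρ < γ: ψ < ξ < ε < α < θ < δ < τ < ζ < η < ρ < γ.
So γ is larger.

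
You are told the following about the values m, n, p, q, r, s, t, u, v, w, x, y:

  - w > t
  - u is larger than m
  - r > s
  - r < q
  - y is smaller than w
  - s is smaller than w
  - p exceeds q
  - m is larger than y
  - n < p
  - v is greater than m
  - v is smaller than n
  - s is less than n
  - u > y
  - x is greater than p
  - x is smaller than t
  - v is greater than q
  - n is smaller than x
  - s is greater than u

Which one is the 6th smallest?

q

Chaining the given pairs: y < m < u < s < r < q < v < n < p < x < t < w.
The 6th smallest is q.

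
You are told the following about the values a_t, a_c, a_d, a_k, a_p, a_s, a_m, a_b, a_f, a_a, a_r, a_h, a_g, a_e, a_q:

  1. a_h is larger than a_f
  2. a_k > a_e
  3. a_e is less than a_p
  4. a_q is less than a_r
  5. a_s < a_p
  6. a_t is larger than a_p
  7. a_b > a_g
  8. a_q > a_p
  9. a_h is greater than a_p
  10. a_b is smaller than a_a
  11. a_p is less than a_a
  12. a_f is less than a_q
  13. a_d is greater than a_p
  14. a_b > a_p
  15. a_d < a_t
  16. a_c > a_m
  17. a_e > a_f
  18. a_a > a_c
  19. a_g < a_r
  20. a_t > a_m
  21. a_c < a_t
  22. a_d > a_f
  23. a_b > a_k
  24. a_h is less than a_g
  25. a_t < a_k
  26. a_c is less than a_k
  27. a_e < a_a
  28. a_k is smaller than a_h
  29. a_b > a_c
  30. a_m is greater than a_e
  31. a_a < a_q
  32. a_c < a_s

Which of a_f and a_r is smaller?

a_f

a_f < a_e and a_e < a_m give a_f < a_m.
Then a_m < a_c extends the chain to a_c.
Then a_c < a_s extends the chain to a_s.
With a_s < a_p: a_f < a_e < a_m < a_c < a_s < a_p.
Then a_p < a_d extends the chain to a_d.
With a_d < a_t: a_f < a_e < a_m < a_c < a_s < a_p < a_d < a_t.
Then a_t < a_k extends the chain to a_k.
With a_k < a_h: a_f < a_e < a_m < a_c < a_s < a_p < a_d < a_t < a_k < a_h.
With a_h < a_g: a_f < a_e < a_m < a_c < a_s < a_p < a_d < a_t < a_k < a_h < a_g.
With a_g < a_b: a_f < a_e < a_m < a_c < a_s < a_p < a_d < a_t < a_k < a_h < a_g < a_b.
With a_b < a_a: a_f < a_e < a_m < a_c < a_s < a_p < a_d < a_t < a_k < a_h < a_g < a_b < a_a.
With a_a < a_q: a_f < a_e < a_m < a_c < a_s < a_p < a_d < a_t < a_k < a_h < a_g < a_b < a_a < a_q.
With a_q < a_r: a_f < a_e < a_m < a_c < a_s < a_p < a_d < a_t < a_k < a_h < a_g < a_b < a_a < a_q < a_r.
So a_f < a_r; a_f is the smaller of the two.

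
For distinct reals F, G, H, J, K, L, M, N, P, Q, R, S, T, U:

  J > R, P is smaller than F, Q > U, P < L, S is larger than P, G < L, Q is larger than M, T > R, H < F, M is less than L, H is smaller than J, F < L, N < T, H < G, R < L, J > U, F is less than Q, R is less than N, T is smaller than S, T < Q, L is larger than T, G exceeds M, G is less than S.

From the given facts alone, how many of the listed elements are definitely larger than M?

Directly above M: G, Q, L.
One step further: S (4 so far).
Nothing else is reachable above M; 4 in all.

4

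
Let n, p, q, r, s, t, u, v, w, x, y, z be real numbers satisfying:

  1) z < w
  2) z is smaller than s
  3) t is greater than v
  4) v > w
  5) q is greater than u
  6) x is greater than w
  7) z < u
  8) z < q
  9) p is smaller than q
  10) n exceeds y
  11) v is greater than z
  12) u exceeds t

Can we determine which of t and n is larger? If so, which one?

undetermined

Following every chain through t: above t we get u, q; below t we get z, w, v.
n is not reached, and no chain runs the other way from n to t.
So the given relations leave the order of t and n undetermined.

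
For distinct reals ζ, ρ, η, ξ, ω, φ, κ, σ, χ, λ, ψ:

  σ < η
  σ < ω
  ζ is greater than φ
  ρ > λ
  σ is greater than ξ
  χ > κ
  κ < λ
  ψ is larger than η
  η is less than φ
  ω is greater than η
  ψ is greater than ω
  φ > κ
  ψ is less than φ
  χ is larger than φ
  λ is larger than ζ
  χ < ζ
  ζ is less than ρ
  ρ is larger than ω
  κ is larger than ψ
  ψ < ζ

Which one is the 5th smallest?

ψ

The consecutive relations fix a unique order: ξ < σ < η < ω < ψ < κ < φ < χ < ζ < λ < ρ.
Counting 5 from the smallest end gives ψ.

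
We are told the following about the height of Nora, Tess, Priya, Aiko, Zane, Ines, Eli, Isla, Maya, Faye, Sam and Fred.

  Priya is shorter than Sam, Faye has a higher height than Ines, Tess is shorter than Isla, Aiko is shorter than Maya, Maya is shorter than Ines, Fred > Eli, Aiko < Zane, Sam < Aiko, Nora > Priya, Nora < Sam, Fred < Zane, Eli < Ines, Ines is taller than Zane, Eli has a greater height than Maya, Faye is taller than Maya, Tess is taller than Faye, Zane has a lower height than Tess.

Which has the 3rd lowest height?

Chaining the given pairs: Priya < Nora < Sam < Aiko < Maya < Eli < Fred < Zane < Ines < Faye < Tess < Isla.
Counting 3 from the smallest end gives Sam.

Sam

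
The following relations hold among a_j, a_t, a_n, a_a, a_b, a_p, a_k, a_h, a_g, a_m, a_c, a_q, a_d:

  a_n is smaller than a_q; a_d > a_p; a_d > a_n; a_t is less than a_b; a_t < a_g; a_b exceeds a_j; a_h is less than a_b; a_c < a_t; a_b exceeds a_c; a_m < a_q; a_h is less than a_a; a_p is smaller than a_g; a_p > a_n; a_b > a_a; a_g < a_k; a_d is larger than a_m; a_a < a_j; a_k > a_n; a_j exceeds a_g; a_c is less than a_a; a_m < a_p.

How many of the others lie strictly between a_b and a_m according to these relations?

Chaining upward from a_m reaches: a_p, a_g, a_d, a_j, a_k, a_q.
Chaining downward from a_b reaches: a_h, a_n, a_c, a_a, a_p, a_t, a_g, a_j.
Strictly between a_m and a_b are those in both lists: a_p, a_g, a_j — 3 elements.

3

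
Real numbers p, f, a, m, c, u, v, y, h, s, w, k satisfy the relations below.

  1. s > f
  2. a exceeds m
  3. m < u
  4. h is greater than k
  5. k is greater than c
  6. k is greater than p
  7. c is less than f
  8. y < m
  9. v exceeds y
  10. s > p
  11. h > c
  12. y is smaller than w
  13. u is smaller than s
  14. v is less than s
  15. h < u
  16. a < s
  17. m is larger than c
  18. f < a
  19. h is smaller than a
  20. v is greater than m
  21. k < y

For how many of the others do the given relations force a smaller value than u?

The elements the relations force below u are c, p, k, h, y, m — no chain reaches any other.
That is 6.

6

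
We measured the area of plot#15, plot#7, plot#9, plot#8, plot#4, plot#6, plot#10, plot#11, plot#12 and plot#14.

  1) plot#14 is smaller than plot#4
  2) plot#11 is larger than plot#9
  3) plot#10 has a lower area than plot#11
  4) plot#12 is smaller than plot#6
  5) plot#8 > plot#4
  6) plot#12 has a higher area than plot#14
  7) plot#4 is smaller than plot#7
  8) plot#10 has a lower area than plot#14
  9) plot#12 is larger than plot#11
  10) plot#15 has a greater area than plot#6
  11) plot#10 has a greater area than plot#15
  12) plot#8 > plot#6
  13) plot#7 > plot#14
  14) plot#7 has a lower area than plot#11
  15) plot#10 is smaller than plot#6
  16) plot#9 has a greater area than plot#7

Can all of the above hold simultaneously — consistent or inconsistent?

We have plot#6 < plot#15 stated directly, yet also plot#15 < plot#10 < plot#14 < plot#4 < plot#7 < plot#9 < plot#11 < plot#12 < plot#6 by chaining the others — so plot#15 < plot#6. Contradiction.

inconsistent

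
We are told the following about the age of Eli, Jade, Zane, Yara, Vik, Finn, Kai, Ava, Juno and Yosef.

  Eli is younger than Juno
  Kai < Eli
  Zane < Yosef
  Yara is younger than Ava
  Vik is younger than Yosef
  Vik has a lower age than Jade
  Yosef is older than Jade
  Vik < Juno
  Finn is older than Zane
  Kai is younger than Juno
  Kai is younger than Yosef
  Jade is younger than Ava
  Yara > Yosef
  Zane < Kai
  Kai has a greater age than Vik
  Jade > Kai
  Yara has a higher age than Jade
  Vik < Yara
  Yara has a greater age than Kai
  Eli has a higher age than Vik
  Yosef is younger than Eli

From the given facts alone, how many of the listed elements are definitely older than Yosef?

The elements the relations force above Yosef are Eli, Yara, Juno, Ava — no chain reaches any other.
That is 4.

4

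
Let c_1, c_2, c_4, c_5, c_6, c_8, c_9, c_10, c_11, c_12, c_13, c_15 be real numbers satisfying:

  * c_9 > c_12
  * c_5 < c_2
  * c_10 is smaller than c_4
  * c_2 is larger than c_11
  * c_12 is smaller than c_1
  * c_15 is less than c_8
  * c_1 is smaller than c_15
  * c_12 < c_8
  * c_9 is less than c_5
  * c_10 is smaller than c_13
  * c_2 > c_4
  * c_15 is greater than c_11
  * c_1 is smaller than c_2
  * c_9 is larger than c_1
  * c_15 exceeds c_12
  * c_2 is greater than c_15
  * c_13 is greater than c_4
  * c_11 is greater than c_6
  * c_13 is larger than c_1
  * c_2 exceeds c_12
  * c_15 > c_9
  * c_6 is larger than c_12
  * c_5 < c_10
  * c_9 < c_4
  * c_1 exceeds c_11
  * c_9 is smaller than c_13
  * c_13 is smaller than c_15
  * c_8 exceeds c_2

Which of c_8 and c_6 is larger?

Following the relations from c_6: c_6 < c_11 < c_1 < c_9 < c_5 < c_10 < c_4 < c_13 < c_15 < c_2 < c_8.
So c_6 < c_8; c_8 is the larger of the two.

c_8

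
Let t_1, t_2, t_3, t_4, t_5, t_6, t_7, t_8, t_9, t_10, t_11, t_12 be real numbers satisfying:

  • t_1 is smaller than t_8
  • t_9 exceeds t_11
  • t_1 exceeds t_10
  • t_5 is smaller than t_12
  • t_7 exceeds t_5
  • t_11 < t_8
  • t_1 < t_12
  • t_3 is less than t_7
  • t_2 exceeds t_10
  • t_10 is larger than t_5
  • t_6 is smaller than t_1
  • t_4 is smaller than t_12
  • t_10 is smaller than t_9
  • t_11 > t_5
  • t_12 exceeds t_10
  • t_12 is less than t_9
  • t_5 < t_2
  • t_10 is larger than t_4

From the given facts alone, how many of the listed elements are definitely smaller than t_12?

The elements the relations force below t_12 are t_6, t_5, t_4, t_10, t_1 — no chain reaches any other.
That is 5.

5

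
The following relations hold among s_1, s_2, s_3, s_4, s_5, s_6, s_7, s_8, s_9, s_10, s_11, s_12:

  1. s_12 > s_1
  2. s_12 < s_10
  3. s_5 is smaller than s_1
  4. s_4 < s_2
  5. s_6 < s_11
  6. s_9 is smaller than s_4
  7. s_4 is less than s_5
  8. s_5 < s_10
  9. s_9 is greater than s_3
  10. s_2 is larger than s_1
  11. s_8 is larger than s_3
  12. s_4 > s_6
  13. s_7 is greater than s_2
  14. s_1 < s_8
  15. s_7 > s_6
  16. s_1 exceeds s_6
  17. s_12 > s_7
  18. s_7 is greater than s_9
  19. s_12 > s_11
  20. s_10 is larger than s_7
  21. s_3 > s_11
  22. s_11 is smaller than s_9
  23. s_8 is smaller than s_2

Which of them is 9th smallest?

s_2

Chaining the given pairs: s_6 < s_11 < s_3 < s_9 < s_4 < s_5 < s_1 < s_8 < s_2 < s_7 < s_12 < s_10.
Counting 9 from the smallest end gives s_2.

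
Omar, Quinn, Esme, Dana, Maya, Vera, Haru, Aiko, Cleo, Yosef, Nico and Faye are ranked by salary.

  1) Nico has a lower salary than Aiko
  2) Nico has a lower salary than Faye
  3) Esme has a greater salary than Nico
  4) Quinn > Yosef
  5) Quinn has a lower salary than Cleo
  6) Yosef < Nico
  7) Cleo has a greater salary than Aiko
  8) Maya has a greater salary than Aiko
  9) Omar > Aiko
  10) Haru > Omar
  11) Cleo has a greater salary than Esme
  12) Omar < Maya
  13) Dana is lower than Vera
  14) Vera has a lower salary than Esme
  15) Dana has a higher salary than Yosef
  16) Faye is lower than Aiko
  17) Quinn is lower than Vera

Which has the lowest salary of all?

Chaining upward from Yosef: directly above it, Nico, Quinn, Dana; then Faye, Aiko, Vera, Esme, Cleo; then Omar, Maya; then Haru.
That covers every other element, and nothing is given below Yosef, so Yosef is the lowest salary.

Yosef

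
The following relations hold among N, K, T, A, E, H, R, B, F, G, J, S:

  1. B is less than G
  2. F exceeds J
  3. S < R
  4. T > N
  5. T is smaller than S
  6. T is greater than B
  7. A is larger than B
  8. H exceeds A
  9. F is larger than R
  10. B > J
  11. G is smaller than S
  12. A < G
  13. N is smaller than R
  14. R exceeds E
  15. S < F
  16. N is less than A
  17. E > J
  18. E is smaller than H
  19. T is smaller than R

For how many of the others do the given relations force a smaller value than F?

Directly below F: J, S, R.
One step further: N, T, G, E (7 so far).
One step further: B, A (9 so far).
Nothing else is reachable below F; 9 in all.

9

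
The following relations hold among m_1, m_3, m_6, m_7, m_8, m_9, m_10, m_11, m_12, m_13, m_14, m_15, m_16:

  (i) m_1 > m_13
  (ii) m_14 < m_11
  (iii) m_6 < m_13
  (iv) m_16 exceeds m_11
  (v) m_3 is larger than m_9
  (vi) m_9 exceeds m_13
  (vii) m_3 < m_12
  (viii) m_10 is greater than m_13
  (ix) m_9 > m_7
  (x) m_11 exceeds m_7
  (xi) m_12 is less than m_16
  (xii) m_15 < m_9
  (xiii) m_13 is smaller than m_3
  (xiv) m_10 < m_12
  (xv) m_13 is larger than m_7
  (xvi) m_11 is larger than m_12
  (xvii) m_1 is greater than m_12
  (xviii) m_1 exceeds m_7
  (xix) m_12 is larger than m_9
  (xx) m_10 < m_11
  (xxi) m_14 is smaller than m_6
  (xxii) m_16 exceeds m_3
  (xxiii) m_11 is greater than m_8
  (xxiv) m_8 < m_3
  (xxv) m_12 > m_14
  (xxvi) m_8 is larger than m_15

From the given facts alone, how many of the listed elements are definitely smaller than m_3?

From m_3 the given relations immediately reach m_13, m_8, m_9.
From those, m_6, m_7, m_15 — 6 in total.
From those, m_14 — 7 in total.
Nothing else is reachable below m_3; 7 in all.

7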